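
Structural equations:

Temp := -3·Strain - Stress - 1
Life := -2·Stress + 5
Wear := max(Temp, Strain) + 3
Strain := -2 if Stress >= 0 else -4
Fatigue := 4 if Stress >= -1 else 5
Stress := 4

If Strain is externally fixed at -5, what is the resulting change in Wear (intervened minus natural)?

9

Under do(Strain=-5), the mechanism Strain := -2 if Stress >= 0 else -4 is discarded; Strain is fixed at -5.
Temp = -3·Strain - Stress - 1  [with Strain=-5, Stress=4]  = 10
Wear = max(Temp, Strain) + 3  [with Temp=10, Strain=-5]  = 13
Without intervention: Strain = -2 if Stress >= 0 else -4  [with Stress=4]  = -2; Temp = -3·Strain - Stress - 1  [with Strain=-2, Stress=4]  = 1; Wear = max(Temp, Strain) + 3  [with Temp=1, Strain=-2]  = 4.
Change = 13 − 4 = 9.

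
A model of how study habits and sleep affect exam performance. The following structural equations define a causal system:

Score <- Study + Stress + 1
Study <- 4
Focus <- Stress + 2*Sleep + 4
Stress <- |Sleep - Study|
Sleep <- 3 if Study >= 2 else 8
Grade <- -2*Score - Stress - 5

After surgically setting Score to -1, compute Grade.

The intervention breaks the incoming arrows to Score: Score <- Study + Stress + 1 no longer applies, and Score = -1.
Sleep = 3 if Study >= 2 else 8  [with Study=4]  = 3
Stress = |Sleep - Study|  [with Sleep=3, Study=4]  = 1
Grade = -2*Score - Stress - 5  [with Score=-1, Stress=1]  = -4

-4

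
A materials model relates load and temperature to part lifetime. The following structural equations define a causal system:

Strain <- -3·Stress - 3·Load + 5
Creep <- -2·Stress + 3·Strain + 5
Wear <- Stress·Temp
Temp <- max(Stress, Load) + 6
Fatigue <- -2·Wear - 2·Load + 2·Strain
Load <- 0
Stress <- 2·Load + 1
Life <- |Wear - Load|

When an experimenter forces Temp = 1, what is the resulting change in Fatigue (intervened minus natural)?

The intervention breaks the incoming arrows to Temp: Temp <- max(Stress, Load) + 6 no longer applies, and Temp = 1.
Stress = 2·Load + 1  [with Load=0]  = 1
Strain = -3·Stress - 3·Load + 5  [with Stress=1, Load=0]  = 2
Wear = Stress·Temp  [with Stress=1, Temp=1]  = 1
Fatigue = -2·Wear - 2·Load + 2·Strain  [with Wear=1, Load=0, Strain=2]  = 2
Without intervention: Stress = 2·Load + 1  [with Load=0]  = 1; Strain = -3·Stress - 3·Load + 5  [with Stress=1, Load=0]  = 2; Temp = max(Stress, Load) + 6  [with Stress=1, Load=0]  = 7; Wear = Stress·Temp  [with Stress=1, Temp=7]  = 7; Fatigue = -2·Wear - 2·Load + 2·Strain  [with Wear=7, Load=0, Strain=2]  = -10.
Change = 2 − (-10) = 12.

12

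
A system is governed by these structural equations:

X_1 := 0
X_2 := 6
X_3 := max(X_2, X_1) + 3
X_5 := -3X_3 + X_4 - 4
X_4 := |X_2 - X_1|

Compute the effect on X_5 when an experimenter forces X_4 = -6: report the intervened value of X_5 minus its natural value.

-12

Intervening sets X_4 = -6 and removes its equation (X_4 := |X_2 - X_1|).
X_3 = max(X_2, X_1) + 3  [with X_2=6, X_1=0]  = 9
X_5 = -3X_3 + X_4 - 4  [with X_3=9, X_4=-6]  = -37
Without intervention: X_3 = max(X_2, X_1) + 3  [with X_2=6, X_1=0]  = 9; X_4 = |X_2 - X_1|  [with X_2=6, X_1=0]  = 6; X_5 = -3X_3 + X_4 - 4  [with X_3=9, X_4=6]  = -25.
Change = -37 − (-25) = -12.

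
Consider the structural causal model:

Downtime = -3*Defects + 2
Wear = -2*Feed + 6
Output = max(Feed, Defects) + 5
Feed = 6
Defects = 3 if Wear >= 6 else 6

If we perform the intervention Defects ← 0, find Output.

11

The intervention breaks the incoming arrows to Defects: Defects = 3 if Wear >= 6 else 6 no longer applies, and Defects = 0.
Output = max(Feed, Defects) + 5  [with Feed=6, Defects=0]  = 11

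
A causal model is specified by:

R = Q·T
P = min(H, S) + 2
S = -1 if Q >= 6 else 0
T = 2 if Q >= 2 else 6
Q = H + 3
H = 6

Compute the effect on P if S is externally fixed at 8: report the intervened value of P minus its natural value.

Intervening sets S = 8 and removes its equation (S = -1 if Q >= 6 else 0).
P = min(H, S) + 2  [with H=6, S=8]  = 8
Without intervention: Q = H + 3  [with H=6]  = 9; S = -1 if Q >= 6 else 0  [with Q=9]  = -1; P = min(H, S) + 2  [with H=6, S=-1]  = 1.
Change = 8 − 1 = 7.

7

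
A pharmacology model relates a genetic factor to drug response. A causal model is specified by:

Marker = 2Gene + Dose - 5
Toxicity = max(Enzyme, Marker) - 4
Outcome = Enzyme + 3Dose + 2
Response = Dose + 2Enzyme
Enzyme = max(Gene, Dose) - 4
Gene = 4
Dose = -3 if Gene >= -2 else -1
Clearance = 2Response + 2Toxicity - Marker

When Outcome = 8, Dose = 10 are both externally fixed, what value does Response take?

22

Under do(Outcome = 8, Dose = 10), each intervened variable's structural equation is replaced by its fixed value.
Enzyme = max(Gene, Dose) - 4  [with Gene=4, Dose=10]  = 6
Response = Dose + 2Enzyme  [with Dose=10, Enzyme=6]  = 22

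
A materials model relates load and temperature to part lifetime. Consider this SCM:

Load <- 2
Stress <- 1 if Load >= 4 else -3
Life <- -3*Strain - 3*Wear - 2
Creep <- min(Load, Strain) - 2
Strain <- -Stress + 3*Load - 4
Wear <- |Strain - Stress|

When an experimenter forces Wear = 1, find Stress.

-3

Under do(Wear=1), the mechanism Wear <- |Strain - Stress| is discarded; Wear is fixed at 1.
No directed path runs from Wear to Stress, so Stress keeps its natural value.
Stress = 1 if Load >= 4 else -3  [with Load=2]  = -3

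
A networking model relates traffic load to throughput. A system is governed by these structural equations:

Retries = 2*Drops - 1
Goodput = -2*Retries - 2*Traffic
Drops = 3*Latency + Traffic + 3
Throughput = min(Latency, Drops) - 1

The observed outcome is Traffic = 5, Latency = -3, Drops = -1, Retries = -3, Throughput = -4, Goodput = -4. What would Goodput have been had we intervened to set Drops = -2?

The intervention breaks the incoming arrows to Drops: Drops = 3*Latency + Traffic + 3 no longer applies, and Drops = -2.
Retries = 2*Drops - 1  [with Drops=-2]  = -5
Goodput = -2*Retries - 2*Traffic  [with Retries=-5, Traffic=5]  = 0

0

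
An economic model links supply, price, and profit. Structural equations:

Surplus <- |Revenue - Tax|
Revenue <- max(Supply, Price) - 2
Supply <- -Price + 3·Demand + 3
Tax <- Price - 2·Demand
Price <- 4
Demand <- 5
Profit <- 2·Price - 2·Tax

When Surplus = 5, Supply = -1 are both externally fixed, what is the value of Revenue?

The joint intervention fixes Surplus = 5, Supply = -1, removing each variable's own equation.
Revenue = max(Supply, Price) - 2  [with Supply=-1, Price=4]  = 2

2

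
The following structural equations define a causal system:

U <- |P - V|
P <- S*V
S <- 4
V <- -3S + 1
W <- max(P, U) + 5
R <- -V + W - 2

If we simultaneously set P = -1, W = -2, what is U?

10

The joint intervention fixes P = -1, W = -2, removing each variable's own equation.
V = -3S + 1  [with S=4]  = -11
U = |P - V|  [with P=-1, V=-11]  = 10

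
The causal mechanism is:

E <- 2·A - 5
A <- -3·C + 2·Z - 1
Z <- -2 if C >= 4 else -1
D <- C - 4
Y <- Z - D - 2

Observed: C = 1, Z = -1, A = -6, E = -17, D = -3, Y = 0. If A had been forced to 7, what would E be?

9

The intervention breaks the incoming arrows to A: A <- -3·C + 2·Z - 1 no longer applies, and A = 7.
E = 2·A - 5  [with A=7]  = 9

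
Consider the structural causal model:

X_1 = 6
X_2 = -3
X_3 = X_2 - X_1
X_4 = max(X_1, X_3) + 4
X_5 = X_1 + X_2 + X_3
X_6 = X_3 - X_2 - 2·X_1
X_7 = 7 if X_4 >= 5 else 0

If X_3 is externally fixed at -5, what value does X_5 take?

-2

do(X_3=-5) replaces the equation X_3 = X_2 - X_1 with the constant X_3 = -5.
X_5 = X_1 + X_2 + X_3  [with X_1=6, X_2=-3, X_3=-5]  = -2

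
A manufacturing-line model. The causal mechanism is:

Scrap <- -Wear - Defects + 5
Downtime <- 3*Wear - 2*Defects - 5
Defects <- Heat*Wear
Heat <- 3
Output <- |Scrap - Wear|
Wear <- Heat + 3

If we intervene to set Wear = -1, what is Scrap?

9

Under do(Wear=-1), the mechanism Wear <- Heat + 3 is discarded; Wear is fixed at -1.
Defects = Heat*Wear  [with Heat=3, Wear=-1]  = -3
Scrap = -Wear - Defects + 5  [with Wear=-1, Defects=-3]  = 9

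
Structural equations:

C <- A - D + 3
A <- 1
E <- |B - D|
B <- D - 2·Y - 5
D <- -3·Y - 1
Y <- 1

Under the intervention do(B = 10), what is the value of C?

Under do(B=10), the mechanism B <- D - 2·Y - 5 is discarded; B is fixed at 10.
Since C is not a descendant of the intervened variable, it is unaffected.
D = -3·Y - 1  [with Y=1]  = -4
C = A - D + 3  [with A=1, D=-4]  = 8

8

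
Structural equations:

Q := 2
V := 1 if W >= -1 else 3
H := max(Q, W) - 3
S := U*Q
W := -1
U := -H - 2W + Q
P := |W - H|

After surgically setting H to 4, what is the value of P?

do(H=4) replaces the equation H := max(Q, W) - 3 with the constant H = 4.
P = |W - H|  [with W=-1, H=4]  = 5

5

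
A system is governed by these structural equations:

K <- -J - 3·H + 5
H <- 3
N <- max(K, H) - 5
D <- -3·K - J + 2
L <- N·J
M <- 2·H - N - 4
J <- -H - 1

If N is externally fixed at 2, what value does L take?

The intervention breaks the incoming arrows to N: N <- max(K, H) - 5 no longer applies, and N = 2.
J = -H - 1  [with H=3]  = -4
L = N·J  [with N=2, J=-4]  = -8

-8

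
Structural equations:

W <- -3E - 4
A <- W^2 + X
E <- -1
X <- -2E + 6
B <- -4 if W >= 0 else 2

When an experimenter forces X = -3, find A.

-2

do(X=-3) replaces the equation X <- -2E + 6 with the constant X = -3.
W = -3E - 4  [with E=-1]  = -1
A = W^2 + X  [with W=-1, X=-3]  = -2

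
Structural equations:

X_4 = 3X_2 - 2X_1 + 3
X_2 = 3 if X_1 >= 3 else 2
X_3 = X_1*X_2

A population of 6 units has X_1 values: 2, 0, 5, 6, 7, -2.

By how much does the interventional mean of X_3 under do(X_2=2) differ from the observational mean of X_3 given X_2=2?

6

Under do(X_2=2), X_2's equation is replaced by X_2=2 for every unit. Per-unit X_3: 4, 0, 10, 12, 14, -4. Mean = 6.
Observing X_2=2 restricts to units where X_2's equation naturally yields 2: X_1 ∈ {2, 0, -2}. In that subpopulation X_3 = 4, 0, -4, mean 0.
Difference = 6 − 0 = 6.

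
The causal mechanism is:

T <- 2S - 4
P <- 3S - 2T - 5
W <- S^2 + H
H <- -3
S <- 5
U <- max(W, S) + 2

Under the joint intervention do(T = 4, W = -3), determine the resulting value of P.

The joint intervention fixes T = 4, W = -3, removing each variable's own equation.
P = 3S - 2T - 5  [with S=5, T=4]  = 2

2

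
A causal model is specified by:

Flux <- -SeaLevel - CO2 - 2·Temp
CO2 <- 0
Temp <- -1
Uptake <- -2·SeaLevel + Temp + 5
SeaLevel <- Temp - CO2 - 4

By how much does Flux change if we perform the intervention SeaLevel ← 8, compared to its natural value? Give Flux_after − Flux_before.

The intervention breaks the incoming arrows to SeaLevel: SeaLevel <- Temp - CO2 - 4 no longer applies, and SeaLevel = 8.
Flux = -SeaLevel - CO2 - 2·Temp  [with SeaLevel=8, CO2=0, Temp=-1]  = -6
Without intervention: SeaLevel = Temp - CO2 - 4  [with Temp=-1, CO2=0]  = -5; Flux = -SeaLevel - CO2 - 2·Temp  [with SeaLevel=-5, CO2=0, Temp=-1]  = 7.
Change = -6 − 7 = -13.

-13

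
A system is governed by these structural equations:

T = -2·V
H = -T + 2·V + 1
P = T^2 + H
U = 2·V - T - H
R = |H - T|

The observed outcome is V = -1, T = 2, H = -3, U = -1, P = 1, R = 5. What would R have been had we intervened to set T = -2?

3

Under do(T=-2), the mechanism T = -2·V is discarded; T is fixed at -2.
H = -T + 2·V + 1  [with T=-2, V=-1]  = 1
R = |H - T|  [with H=1, T=-2]  = 3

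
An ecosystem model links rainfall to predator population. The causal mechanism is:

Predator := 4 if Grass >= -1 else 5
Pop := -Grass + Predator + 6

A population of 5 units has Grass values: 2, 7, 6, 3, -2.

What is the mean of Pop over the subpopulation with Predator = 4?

5.5

Observing Predator=4 restricts to units where Predator's equation naturally yields 4: Grass ∈ {2, 7, 6, 3}. In that subpopulation Pop = 8, 3, 4, 7, mean 5.5.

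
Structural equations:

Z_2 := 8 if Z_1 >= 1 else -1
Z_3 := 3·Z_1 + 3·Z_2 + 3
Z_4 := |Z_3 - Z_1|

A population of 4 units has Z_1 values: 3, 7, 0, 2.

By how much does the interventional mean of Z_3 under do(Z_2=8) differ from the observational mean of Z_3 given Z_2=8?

-3

Under do(Z_2=8), Z_2's equation is replaced by Z_2=8 for every unit. Per-unit Z_3: 36, 48, 27, 33. Mean = 36.
E[Z_3|Z_2=8] averages over only the 3 units with Z_2=8 (Z_1 = 3, 7, 2): Z_3 = 36, 48, 33, mean 39.
Difference = 36 − 39 = -3.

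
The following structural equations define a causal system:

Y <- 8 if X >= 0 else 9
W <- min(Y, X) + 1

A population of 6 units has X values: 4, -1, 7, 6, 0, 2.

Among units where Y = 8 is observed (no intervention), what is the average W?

4.8

Observing Y=8 restricts to units where Y's equation naturally yields 8: X ∈ {4, 7, 6, 0, 2}. In that subpopulation W = 5, 8, 7, 1, 3, mean 4.8.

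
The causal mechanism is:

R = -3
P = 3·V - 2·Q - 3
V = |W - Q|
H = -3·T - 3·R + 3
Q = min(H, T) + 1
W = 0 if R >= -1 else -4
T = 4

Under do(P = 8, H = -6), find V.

Setting P = 8, H = -6 by intervention discards those variables' equations.
Q = min(H, T) + 1  [with H=-6, T=4]  = -5
W = 0 if R >= -1 else -4  [with R=-3]  = -4
V = |W - Q|  [with W=-4, Q=-5]  = 1

1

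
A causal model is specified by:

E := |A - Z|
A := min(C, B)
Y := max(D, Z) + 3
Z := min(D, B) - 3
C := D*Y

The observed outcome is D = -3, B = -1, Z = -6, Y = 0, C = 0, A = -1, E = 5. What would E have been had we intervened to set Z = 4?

The intervention breaks the incoming arrows to Z: Z := min(D, B) - 3 no longer applies, and Z = 4.
Y = max(D, Z) + 3  [with D=-3, Z=4]  = 7
C = D*Y  [with D=-3, Y=7]  = -21
A = min(C, B)  [with C=-21, B=-1]  = -21
E = |A - Z|  [with A=-21, Z=4]  = 25

25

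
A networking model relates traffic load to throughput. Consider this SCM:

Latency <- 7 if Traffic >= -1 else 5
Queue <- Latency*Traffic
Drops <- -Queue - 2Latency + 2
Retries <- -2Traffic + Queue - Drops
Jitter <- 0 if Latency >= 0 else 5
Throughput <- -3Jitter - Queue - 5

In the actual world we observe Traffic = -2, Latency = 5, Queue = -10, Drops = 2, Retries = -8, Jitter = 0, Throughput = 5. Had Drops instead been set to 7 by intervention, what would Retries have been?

-13

Intervening sets Drops = 7 and removes its equation (Drops <- -Queue - 2Latency + 2).
Latency = 7 if Traffic >= -1 else 5  [with Traffic=-2]  = 5
Queue = Latency*Traffic  [with Latency=5, Traffic=-2]  = -10
Retries = -2Traffic + Queue - Drops  [with Traffic=-2, Queue=-10, Drops=7]  = -13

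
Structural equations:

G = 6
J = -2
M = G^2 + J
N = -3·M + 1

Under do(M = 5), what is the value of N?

The intervention breaks the incoming arrows to M: M = G^2 + J no longer applies, and M = 5.
N = -3·M + 1  [with M=5]  = -14

-14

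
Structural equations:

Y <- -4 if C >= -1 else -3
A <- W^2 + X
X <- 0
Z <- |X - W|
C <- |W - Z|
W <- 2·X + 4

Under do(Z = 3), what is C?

1

The intervention breaks the incoming arrows to Z: Z <- |X - W| no longer applies, and Z = 3.
W = 2·X + 4  [with X=0]  = 4
C = |W - Z|  [with W=4, Z=3]  = 1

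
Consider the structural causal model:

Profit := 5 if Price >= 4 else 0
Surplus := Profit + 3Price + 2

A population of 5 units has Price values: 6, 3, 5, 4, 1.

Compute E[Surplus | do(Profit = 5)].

do(Profit=5) breaks Profit's dependence on Price. With Profit=5 fixed, Surplus across the units is 25, 16, 22, 19, 10, mean 18.4.

18.4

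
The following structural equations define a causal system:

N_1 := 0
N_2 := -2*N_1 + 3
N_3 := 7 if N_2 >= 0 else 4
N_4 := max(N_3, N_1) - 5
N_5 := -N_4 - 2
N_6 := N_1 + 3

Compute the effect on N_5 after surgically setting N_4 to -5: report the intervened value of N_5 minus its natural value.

Intervening sets N_4 = -5 and removes its equation (N_4 := max(N_3, N_1) - 5).
N_5 = -N_4 - 2  [with N_4=-5]  = 3
Without intervention: N_2 = -2*N_1 + 3  [with N_1=0]  = 3; N_3 = 7 if N_2 >= 0 else 4  [with N_2=3]  = 7; N_4 = max(N_3, N_1) - 5  [with N_3=7, N_1=0]  = 2; N_5 = -N_4 - 2  [with N_4=2]  = -4.
Change = 3 − (-4) = 7.

7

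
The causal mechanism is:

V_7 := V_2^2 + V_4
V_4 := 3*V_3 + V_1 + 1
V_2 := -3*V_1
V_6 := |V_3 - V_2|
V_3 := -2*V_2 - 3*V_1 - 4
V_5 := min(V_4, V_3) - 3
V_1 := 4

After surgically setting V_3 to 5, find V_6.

The intervention breaks the incoming arrows to V_3: V_3 := -2*V_2 - 3*V_1 - 4 no longer applies, and V_3 = 5.
V_2 = -3*V_1  [with V_1=4]  = -12
V_6 = |V_3 - V_2|  [with V_3=5, V_2=-12]  = 17

17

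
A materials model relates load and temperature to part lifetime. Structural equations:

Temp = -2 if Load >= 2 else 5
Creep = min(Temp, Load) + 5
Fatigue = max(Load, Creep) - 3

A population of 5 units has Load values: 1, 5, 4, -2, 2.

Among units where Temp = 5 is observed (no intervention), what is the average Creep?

E[Creep|Temp=5] averages over only the 2 units with Temp=5 (Load = 1, -2): Creep = 6, 3, mean 4.5.

4.5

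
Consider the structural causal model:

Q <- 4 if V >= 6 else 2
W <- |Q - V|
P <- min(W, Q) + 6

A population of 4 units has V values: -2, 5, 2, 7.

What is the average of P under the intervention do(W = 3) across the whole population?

8.25

The intervention sets W=3 in all 4 units regardless of V. Recomputing P per unit gives 8, 8, 8, 9; average 8.25.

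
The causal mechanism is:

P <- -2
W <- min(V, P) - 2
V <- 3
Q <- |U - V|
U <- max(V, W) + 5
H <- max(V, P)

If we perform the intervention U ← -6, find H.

The intervention breaks the incoming arrows to U: U <- max(V, W) + 5 no longer applies, and U = -6.
Since H is not a descendant of the intervened variable, it is unaffected.
H = max(V, P)  [with V=3, P=-2]  = 3

3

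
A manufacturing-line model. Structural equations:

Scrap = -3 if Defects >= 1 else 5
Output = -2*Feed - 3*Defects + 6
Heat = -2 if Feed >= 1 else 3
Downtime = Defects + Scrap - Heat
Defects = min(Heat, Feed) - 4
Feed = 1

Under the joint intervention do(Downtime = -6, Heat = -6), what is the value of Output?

34

The joint intervention fixes Downtime = -6, Heat = -6, removing each variable's own equation.
Defects = min(Heat, Feed) - 4  [with Heat=-6, Feed=1]  = -10
Output = -2*Feed - 3*Defects + 6  [with Feed=1, Defects=-10]  = 34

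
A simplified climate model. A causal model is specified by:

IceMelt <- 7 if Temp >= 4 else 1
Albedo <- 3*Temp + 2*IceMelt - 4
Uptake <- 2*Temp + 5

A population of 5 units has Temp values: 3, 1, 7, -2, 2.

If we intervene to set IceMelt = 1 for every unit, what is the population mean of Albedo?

The intervention sets IceMelt=1 in all 5 units regardless of Temp. Recomputing Albedo per unit gives 7, 1, 19, -8, 4; average 4.6.

4.6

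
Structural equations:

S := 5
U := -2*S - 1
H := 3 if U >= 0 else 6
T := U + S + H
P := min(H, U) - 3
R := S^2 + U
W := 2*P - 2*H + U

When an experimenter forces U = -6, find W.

Under do(U=-6), the mechanism U := -2*S - 1 is discarded; U is fixed at -6.
H = 3 if U >= 0 else 6  [with U=-6]  = 6
P = min(H, U) - 3  [with H=6, U=-6]  = -9
W = 2*P - 2*H + U  [with P=-9, H=6, U=-6]  = -36

-36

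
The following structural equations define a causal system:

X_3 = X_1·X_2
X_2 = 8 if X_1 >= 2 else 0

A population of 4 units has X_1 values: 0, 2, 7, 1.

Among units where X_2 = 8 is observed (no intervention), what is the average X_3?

36

E[X_3|X_2=8] averages over only the 2 units with X_2=8 (X_1 = 2, 7): X_3 = 16, 56, mean 36.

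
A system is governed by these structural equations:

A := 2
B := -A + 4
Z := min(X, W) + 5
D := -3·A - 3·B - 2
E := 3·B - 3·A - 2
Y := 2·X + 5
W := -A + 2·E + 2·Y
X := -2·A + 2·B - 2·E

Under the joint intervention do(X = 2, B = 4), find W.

Under do(X = 2, B = 4), each intervened variable's structural equation is replaced by its fixed value.
E = 3·B - 3·A - 2  [with B=4, A=2]  = 4
Y = 2·X + 5  [with X=2]  = 9
W = -A + 2·E + 2·Y  [with A=2, E=4, Y=9]  = 24

24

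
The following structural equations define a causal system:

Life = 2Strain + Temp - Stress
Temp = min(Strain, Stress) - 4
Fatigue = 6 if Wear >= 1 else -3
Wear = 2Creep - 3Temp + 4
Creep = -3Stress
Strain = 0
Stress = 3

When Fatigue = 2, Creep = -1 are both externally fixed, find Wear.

14

Setting Fatigue = 2, Creep = -1 by intervention discards those variables' equations.
Temp = min(Strain, Stress) - 4  [with Strain=0, Stress=3]  = -4
Wear = 2Creep - 3Temp + 4  [with Creep=-1, Temp=-4]  = 14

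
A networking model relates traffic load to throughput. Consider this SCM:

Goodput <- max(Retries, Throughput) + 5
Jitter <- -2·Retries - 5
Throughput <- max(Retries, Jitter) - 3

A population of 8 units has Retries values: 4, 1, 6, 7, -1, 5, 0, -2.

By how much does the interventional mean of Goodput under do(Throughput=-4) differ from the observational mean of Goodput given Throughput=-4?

do(Throughput=-4) breaks Throughput's dependence on Retries. With Throughput=-4 fixed, Goodput across the units is 9, 6, 11, 12, 4, 10, 5, 3, mean 7.5.
Observing Throughput=-4 restricts to units where Throughput's equation naturally yields -4: Retries ∈ {-1, -2}. In that subpopulation Goodput = 4, 3, mean 3.5.
Difference = 7.5 − 3.5 = 4.

4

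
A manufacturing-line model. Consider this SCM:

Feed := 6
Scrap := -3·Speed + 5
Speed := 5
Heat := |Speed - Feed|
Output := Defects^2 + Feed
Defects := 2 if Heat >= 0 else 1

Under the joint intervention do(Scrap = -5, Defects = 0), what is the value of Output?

Setting Scrap = -5, Defects = 0 by intervention discards those variables' equations.
Output = Defects^2 + Feed  [with Defects=0, Feed=6]  = 6

6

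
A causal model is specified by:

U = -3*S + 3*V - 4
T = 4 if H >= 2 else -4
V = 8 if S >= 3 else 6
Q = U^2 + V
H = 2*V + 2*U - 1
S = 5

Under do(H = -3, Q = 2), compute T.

-4

Setting H = -3, Q = 2 by intervention discards those variables' equations.
T = 4 if H >= 2 else -4  [with H=-3]  = -4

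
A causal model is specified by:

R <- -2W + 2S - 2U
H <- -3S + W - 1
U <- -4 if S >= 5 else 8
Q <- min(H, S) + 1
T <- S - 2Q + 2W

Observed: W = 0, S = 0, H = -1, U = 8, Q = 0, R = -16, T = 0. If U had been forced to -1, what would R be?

Under do(U=-1), the mechanism U <- -4 if S >= 5 else 8 is discarded; U is fixed at -1.
R = -2W + 2S - 2U  [with W=0, S=0, U=-1]  = 2

2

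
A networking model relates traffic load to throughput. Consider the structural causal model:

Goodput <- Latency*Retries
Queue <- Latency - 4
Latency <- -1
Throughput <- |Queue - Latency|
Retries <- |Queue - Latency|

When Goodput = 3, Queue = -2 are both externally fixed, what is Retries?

Setting Goodput = 3, Queue = -2 by intervention discards those variables' equations.
Retries = |Queue - Latency|  [with Queue=-2, Latency=-1]  = 1

1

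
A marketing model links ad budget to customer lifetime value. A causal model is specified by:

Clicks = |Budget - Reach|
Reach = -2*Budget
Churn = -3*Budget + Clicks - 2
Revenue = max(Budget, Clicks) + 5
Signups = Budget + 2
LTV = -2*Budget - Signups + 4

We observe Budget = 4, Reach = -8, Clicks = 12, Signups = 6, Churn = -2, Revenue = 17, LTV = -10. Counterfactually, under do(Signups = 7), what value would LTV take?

-11

The intervention breaks the incoming arrows to Signups: Signups = Budget + 2 no longer applies, and Signups = 7.
LTV = -2*Budget - Signups + 4  [with Budget=4, Signups=7]  = -11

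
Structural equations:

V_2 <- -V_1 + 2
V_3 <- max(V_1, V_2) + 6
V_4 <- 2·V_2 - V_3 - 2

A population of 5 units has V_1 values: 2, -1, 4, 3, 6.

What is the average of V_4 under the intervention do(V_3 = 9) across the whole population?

-12.6

Every unit gets V_3=9 under the intervention. V_4 values become -11, -5, -15, -13, -19; E[V_4|do(V_3=9)] = -12.6.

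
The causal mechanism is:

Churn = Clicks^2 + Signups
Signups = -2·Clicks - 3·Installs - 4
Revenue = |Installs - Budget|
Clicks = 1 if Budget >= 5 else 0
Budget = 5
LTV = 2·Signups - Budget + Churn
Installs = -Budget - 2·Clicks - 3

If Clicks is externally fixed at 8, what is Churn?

do(Clicks=8) replaces the equation Clicks = 1 if Budget >= 5 else 0 with the constant Clicks = 8.
Installs = -Budget - 2·Clicks - 3  [with Budget=5, Clicks=8]  = -24
Signups = -2·Clicks - 3·Installs - 4  [with Clicks=8, Installs=-24]  = 52
Churn = Clicks^2 + Signups  [with Clicks=8, Signups=52]  = 116

116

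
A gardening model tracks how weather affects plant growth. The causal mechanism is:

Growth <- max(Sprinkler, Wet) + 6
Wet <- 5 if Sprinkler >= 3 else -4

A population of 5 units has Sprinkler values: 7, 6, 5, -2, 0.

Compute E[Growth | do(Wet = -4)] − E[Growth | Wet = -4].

4.2

The intervention sets Wet=-4 in all 5 units regardless of Sprinkler. Recomputing Growth per unit gives 13, 12, 11, 4, 6; average 9.2.
E[Growth|Wet=-4] averages over only the 2 units with Wet=-4 (Sprinkler = -2, 0): Growth = 4, 6, mean 5.
Difference = 9.2 − 5 = 4.2.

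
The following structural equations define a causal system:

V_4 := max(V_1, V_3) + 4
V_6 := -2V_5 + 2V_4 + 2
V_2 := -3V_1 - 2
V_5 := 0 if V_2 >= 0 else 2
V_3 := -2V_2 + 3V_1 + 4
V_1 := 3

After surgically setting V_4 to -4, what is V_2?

The intervention breaks the incoming arrows to V_4: V_4 := max(V_1, V_3) + 4 no longer applies, and V_4 = -4.
Since V_2 is not a descendant of the intervened variable, it is unaffected.
V_2 = -3V_1 - 2  [with V_1=3]  = -11

-11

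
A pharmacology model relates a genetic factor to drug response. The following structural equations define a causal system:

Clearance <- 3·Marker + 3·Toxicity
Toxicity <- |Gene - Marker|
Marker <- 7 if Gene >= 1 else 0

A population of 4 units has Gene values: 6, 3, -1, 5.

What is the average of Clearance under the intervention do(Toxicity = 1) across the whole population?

Under do(Toxicity=1), Toxicity's equation is replaced by Toxicity=1 for every unit. Per-unit Clearance: 24, 24, 3, 24. Mean = 18.75.

18.75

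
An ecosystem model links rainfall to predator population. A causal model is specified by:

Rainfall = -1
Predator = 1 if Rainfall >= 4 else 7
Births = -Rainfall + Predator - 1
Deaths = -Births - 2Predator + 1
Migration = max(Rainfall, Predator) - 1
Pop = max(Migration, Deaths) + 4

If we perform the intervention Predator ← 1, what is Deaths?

-2

Under do(Predator=1), the mechanism Predator = 1 if Rainfall >= 4 else 7 is discarded; Predator is fixed at 1.
Births = -Rainfall + Predator - 1  [with Rainfall=-1, Predator=1]  = 1
Deaths = -Births - 2Predator + 1  [with Births=1, Predator=1]  = -2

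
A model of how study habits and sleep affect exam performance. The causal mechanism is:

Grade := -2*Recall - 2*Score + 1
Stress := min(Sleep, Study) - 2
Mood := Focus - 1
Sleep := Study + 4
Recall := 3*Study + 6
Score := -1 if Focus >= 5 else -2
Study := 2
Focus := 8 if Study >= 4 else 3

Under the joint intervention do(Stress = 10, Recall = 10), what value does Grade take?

-15

Under do(Stress = 10, Recall = 10), each intervened variable's structural equation is replaced by its fixed value.
Focus = 8 if Study >= 4 else 3  [with Study=2]  = 3
Score = -1 if Focus >= 5 else -2  [with Focus=3]  = -2
Grade = -2*Recall - 2*Score + 1  [with Recall=10, Score=-2]  = -15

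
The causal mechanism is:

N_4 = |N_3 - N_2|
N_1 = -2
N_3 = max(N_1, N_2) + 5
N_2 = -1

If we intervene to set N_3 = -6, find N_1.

Under do(N_3=-6), the mechanism N_3 = max(N_1, N_2) + 5 is discarded; N_3 is fixed at -6.
N_1 is not downstream of the intervention, so its value is determined by the original equations.

-2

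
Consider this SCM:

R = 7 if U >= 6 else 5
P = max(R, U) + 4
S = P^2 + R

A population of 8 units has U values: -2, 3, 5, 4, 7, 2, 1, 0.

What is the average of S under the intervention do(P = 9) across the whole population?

86.25

The intervention sets P=9 in all 8 units regardless of U. Recomputing S per unit gives 86, 86, 86, 86, 88, 86, 86, 86; average 86.25.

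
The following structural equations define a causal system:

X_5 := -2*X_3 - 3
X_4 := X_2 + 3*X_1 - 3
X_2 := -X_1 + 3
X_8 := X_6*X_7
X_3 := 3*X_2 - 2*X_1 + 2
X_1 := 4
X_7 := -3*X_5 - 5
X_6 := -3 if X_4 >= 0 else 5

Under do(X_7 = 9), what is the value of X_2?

-1

Under do(X_7=9), the mechanism X_7 := -3*X_5 - 5 is discarded; X_7 is fixed at 9.
X_2 is not downstream of the intervention, so its value is determined by the original equations.
X_2 = -X_1 + 3  [with X_1=4]  = -1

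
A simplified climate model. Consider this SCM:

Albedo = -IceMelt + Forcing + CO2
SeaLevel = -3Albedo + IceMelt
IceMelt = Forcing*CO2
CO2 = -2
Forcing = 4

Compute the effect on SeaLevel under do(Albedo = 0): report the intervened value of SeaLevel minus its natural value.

30

Intervening sets Albedo = 0 and removes its equation (Albedo = -IceMelt + Forcing + CO2).
IceMelt = Forcing*CO2  [with Forcing=4, CO2=-2]  = -8
SeaLevel = -3Albedo + IceMelt  [with Albedo=0, IceMelt=-8]  = -8
Without intervention: IceMelt = Forcing*CO2  [with Forcing=4, CO2=-2]  = -8; Albedo = -IceMelt + Forcing + CO2  [with IceMelt=-8, Forcing=4, CO2=-2]  = 10; SeaLevel = -3Albedo + IceMelt  [with Albedo=10, IceMelt=-8]  = -38.
Change = -8 − (-38) = 30.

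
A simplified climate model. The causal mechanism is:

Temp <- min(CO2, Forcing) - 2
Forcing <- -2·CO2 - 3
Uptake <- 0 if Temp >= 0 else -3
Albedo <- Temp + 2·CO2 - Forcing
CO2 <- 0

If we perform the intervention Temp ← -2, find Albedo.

The intervention breaks the incoming arrows to Temp: Temp <- min(CO2, Forcing) - 2 no longer applies, and Temp = -2.
Forcing = -2·CO2 - 3  [with CO2=0]  = -3
Albedo = Temp + 2·CO2 - Forcing  [with Temp=-2, CO2=0, Forcing=-3]  = 1

1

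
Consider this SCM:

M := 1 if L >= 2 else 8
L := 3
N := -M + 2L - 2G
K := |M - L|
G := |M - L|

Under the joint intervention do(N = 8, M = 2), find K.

The joint intervention fixes N = 8, M = 2, removing each variable's own equation.
K = |M - L|  [with M=2, L=3]  = 1

1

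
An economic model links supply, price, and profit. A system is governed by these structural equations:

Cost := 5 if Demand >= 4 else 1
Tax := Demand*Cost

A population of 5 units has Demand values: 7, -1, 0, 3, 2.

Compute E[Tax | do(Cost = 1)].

Under do(Cost=1), Cost's equation is replaced by Cost=1 for every unit. Per-unit Tax: 7, -1, 0, 3, 2. Mean = 2.2.

2.2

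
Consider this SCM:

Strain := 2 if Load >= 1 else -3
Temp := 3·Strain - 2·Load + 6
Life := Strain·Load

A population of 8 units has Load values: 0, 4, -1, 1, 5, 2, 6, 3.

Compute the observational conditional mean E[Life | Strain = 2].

7

E[Life|Strain=2] averages over only the 6 units with Strain=2 (Load = 4, 1, 5, 2, 6, 3): Life = 8, 2, 10, 4, 12, 6, mean 7.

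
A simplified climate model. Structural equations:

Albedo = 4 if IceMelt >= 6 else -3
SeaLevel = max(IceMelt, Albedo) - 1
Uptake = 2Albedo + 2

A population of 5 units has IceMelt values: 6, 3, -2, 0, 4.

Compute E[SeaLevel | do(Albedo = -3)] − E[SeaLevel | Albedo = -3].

do(Albedo=-3) breaks Albedo's dependence on IceMelt. With Albedo=-3 fixed, SeaLevel across the units is 5, 2, -3, -1, 3, mean 1.2.
Conditioning on Albedo=-3 selects the 4 unit(s) with IceMelt ∈ {3, -2, 0, 4}. Their SeaLevel values: 2, -3, -1, 3. Mean = 0.25.
Difference = 1.2 − 0.25 = 0.95.

0.95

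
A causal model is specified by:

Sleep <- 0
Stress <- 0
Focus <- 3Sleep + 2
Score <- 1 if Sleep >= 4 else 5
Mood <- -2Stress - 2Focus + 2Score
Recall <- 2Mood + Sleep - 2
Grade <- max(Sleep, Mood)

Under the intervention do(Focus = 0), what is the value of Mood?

10

do(Focus=0) replaces the equation Focus <- 3Sleep + 2 with the constant Focus = 0.
Score = 1 if Sleep >= 4 else 5  [with Sleep=0]  = 5
Mood = -2Stress - 2Focus + 2Score  [with Stress=0, Focus=0, Score=5]  = 10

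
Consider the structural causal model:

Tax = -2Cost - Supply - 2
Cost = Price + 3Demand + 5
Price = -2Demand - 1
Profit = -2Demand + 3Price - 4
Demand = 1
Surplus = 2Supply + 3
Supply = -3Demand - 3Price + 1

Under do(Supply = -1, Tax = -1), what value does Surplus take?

1

Under do(Supply = -1, Tax = -1), each intervened variable's structural equation is replaced by its fixed value.
Surplus = 2Supply + 3  [with Supply=-1]  = 1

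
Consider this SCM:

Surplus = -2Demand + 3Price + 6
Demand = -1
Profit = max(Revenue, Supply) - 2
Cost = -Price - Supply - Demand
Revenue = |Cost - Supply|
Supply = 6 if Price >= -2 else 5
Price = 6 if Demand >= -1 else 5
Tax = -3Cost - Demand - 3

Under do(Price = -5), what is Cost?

Under do(Price=-5), the mechanism Price = 6 if Demand >= -1 else 5 is discarded; Price is fixed at -5.
Supply = 6 if Price >= -2 else 5  [with Price=-5]  = 5
Cost = -Price - Supply - Demand  [with Price=-5, Supply=5, Demand=-1]  = 1

1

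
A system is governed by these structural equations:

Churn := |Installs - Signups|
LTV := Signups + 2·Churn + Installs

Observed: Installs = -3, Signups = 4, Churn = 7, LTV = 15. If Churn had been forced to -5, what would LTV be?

-9

The intervention breaks the incoming arrows to Churn: Churn := |Installs - Signups| no longer applies, and Churn = -5.
LTV = Signups + 2·Churn + Installs  [with Signups=4, Churn=-5, Installs=-3]  = -9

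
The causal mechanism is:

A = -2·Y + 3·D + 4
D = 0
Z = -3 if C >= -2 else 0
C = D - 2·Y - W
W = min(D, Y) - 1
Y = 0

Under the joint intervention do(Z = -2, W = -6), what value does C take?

6

Under do(Z = -2, W = -6), each intervened variable's structural equation is replaced by its fixed value.
C = D - 2·Y - W  [with D=0, Y=0, W=-6]  = 6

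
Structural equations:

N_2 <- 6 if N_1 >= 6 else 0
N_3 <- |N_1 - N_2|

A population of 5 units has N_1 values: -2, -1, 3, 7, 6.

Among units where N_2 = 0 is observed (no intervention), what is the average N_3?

2

Conditioning on N_2=0 selects the 3 unit(s) with N_1 ∈ {-2, -1, 3}. Their N_3 values: 2, 1, 3. Mean = 2.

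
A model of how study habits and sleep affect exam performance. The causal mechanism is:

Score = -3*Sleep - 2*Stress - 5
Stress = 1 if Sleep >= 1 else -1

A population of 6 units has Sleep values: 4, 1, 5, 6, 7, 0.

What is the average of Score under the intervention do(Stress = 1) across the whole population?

Every unit gets Stress=1 under the intervention. Score values become -19, -10, -22, -25, -28, -7; E[Score|do(Stress=1)] = -18.5.

-18.5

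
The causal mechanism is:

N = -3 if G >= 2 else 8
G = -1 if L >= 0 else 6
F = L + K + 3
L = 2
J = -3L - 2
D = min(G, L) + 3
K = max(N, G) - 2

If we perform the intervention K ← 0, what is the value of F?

The intervention breaks the incoming arrows to K: K = max(N, G) - 2 no longer applies, and K = 0.
F = L + K + 3  [with L=2, K=0]  = 5

5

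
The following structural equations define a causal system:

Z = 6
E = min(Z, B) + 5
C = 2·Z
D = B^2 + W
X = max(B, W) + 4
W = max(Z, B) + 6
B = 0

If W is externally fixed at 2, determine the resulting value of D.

2

The intervention breaks the incoming arrows to W: W = max(Z, B) + 6 no longer applies, and W = 2.
D = B^2 + W  [with B=0, W=2]  = 2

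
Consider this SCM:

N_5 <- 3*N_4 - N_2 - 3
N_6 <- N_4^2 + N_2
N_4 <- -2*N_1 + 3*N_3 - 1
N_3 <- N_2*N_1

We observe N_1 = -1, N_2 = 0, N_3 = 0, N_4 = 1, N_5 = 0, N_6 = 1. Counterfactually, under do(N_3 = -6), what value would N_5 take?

-54

do(N_3=-6) replaces the equation N_3 <- N_2*N_1 with the constant N_3 = -6.
N_4 = -2*N_1 + 3*N_3 - 1  [with N_1=-1, N_3=-6]  = -17
N_5 = 3*N_4 - N_2 - 3  [with N_4=-17, N_2=0]  = -54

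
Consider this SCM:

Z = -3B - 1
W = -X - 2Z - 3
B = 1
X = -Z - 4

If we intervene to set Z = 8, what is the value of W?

-7

Under do(Z=8), the mechanism Z = -3B - 1 is discarded; Z is fixed at 8.
X = -Z - 4  [with Z=8]  = -12
W = -X - 2Z - 3  [with X=-12, Z=8]  = -7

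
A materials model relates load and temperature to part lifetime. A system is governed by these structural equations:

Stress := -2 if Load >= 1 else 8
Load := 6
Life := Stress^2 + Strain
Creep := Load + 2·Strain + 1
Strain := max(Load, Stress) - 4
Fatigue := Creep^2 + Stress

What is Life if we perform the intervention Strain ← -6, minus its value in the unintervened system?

The intervention breaks the incoming arrows to Strain: Strain := max(Load, Stress) - 4 no longer applies, and Strain = -6.
Stress = -2 if Load >= 1 else 8  [with Load=6]  = -2
Life = Stress^2 + Strain  [with Stress=-2, Strain=-6]  = -2
Without intervention: Stress = -2 if Load >= 1 else 8  [with Load=6]  = -2; Strain = max(Load, Stress) - 4  [with Load=6, Stress=-2]  = 2; Life = Stress^2 + Strain  [with Stress=-2, Strain=2]  = 6.
Change = -2 − 6 = -8.

-8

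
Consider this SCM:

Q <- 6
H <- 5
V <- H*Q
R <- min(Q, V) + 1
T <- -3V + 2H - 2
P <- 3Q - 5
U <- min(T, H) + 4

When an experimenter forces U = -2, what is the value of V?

Intervening sets U = -2 and removes its equation (U <- min(T, H) + 4).
V is not downstream of the intervention, so its value is determined by the original equations.
V = H*Q  [with H=5, Q=6]  = 30

30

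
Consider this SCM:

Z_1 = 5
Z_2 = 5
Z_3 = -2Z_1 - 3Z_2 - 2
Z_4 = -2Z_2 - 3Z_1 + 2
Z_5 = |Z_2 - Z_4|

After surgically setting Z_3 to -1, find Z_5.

28

do(Z_3=-1) replaces the equation Z_3 = -2Z_1 - 3Z_2 - 2 with the constant Z_3 = -1.
Z_5 is not downstream of the intervention, so its value is determined by the original equations.
Z_4 = -2Z_2 - 3Z_1 + 2  [with Z_2=5, Z_1=5]  = -23
Z_5 = |Z_2 - Z_4|  [with Z_2=5, Z_4=-23]  = 28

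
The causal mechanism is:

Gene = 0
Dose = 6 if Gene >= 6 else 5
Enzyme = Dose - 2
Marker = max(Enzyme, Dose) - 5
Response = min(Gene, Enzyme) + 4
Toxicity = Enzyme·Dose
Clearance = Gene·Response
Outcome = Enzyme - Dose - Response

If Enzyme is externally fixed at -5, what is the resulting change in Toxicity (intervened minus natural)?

-40

The intervention breaks the incoming arrows to Enzyme: Enzyme = Dose - 2 no longer applies, and Enzyme = -5.
Dose = 6 if Gene >= 6 else 5  [with Gene=0]  = 5
Toxicity = Enzyme·Dose  [with Enzyme=-5, Dose=5]  = -25
Without intervention: Dose = 6 if Gene >= 6 else 5  [with Gene=0]  = 5; Enzyme = Dose - 2  [with Dose=5]  = 3; Toxicity = Enzyme·Dose  [with Enzyme=3, Dose=5]  = 15.
Change = -25 − 15 = -40.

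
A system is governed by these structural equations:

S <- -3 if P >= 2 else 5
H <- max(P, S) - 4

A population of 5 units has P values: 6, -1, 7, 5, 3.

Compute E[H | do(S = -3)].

0

Under do(S=-3), S's equation is replaced by S=-3 for every unit. Per-unit H: 2, -5, 3, 1, -1. Mean = 0.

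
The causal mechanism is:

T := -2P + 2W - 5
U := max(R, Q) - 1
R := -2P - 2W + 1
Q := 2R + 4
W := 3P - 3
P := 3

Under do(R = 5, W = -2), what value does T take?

-15

Setting R = 5, W = -2 by intervention discards those variables' equations.
T = -2P + 2W - 5  [with P=3, W=-2]  = -15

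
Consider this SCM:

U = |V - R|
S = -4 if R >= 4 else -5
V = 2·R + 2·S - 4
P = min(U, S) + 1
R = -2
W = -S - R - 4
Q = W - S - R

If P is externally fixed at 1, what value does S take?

do(P=1) replaces the equation P = min(U, S) + 1 with the constant P = 1.
S is not downstream of the intervention, so its value is determined by the original equations.
S = -4 if R >= 4 else -5  [with R=-2]  = -5

-5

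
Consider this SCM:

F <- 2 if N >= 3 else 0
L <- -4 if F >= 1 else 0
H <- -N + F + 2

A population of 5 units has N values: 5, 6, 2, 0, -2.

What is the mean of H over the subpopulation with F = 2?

Observing F=2 restricts to units where F's equation naturally yields 2: N ∈ {5, 6}. In that subpopulation H = -1, -2, mean -1.5.

-1.5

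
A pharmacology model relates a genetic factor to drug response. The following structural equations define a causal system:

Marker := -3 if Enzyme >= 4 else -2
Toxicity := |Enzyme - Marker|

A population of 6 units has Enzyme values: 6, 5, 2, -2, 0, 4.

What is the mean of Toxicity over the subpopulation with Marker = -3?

8

E[Toxicity|Marker=-3] averages over only the 3 units with Marker=-3 (Enzyme = 6, 5, 4): Toxicity = 9, 8, 7, mean 8.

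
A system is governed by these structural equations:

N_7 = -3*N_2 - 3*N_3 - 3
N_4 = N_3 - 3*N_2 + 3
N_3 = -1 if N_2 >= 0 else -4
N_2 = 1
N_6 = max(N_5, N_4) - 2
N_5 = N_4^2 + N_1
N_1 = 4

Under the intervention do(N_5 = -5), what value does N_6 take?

The intervention breaks the incoming arrows to N_5: N_5 = N_4^2 + N_1 no longer applies, and N_5 = -5.
N_3 = -1 if N_2 >= 0 else -4  [with N_2=1]  = -1
N_4 = N_3 - 3*N_2 + 3  [with N_3=-1, N_2=1]  = -1
N_6 = max(N_5, N_4) - 2  [with N_5=-5, N_4=-1]  = -3

-3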